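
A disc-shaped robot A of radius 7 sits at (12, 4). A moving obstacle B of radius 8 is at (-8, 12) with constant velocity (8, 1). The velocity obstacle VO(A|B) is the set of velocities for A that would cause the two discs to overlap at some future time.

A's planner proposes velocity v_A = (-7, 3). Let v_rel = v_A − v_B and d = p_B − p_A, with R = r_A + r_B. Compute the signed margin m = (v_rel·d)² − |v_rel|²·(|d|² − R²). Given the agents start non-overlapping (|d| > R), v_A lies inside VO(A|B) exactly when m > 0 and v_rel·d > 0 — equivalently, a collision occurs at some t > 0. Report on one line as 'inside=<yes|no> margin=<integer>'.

d = (-20, 8),  |d|² = 464;  R = 7+8 = 15,  c = 464−15² = 239
v_rel = (-15, 2),  |v_rel|² = 229;  v_rel·d = (-15)·(-20) + (2)·(8) = 316
229·t² − 632·t + 239 = 0  ⇒  m = 316² − 229·239 = 45125
m = 45125 > 0,  v_rel·d = 316 > 0  ⇒  inside

inside=yes margin=45125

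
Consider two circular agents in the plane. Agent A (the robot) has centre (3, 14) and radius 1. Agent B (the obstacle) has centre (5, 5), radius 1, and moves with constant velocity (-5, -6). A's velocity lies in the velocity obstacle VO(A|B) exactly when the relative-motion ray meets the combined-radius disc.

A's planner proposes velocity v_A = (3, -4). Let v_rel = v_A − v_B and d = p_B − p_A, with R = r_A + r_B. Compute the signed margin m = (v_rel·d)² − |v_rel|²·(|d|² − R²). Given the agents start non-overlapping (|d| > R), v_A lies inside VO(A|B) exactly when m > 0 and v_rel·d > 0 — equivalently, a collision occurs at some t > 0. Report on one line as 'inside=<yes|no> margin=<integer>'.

d = (2, -9),  |d|² = 85;  R = 1+1 = 2,  c = 85−2² = 81
v_rel = (8, 2),  |v_rel|² = 68;  v_rel·d = (8)·(2) + (2)·(-9) = -2
68·t² + 4·t + 81 = 0  ⇒  m = (-2)² − 68·81 = -5504
m = -5504 < 0,  v_rel·d = -2 < 0  ⇒  outside

inside=no margin=-5504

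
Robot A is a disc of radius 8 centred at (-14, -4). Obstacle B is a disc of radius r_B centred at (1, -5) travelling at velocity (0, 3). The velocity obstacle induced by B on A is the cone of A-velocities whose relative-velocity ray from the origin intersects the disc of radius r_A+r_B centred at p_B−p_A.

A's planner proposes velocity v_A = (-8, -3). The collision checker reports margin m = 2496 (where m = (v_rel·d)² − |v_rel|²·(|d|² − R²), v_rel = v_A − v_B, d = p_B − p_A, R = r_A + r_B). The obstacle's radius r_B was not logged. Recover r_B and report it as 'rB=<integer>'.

m = 2496
d = (15, -1);  v_rel = (-8, -6),  |v_rel|² = 100
v_rel×d = (-8)·(-1) − (-6)·(15) = 98
since m = R²·100 − 98²:  R² = (9604 + 2496) / 100 = 121
R = √121 = 11  ⇒  r_B = 11 − 8 = 3

rB=3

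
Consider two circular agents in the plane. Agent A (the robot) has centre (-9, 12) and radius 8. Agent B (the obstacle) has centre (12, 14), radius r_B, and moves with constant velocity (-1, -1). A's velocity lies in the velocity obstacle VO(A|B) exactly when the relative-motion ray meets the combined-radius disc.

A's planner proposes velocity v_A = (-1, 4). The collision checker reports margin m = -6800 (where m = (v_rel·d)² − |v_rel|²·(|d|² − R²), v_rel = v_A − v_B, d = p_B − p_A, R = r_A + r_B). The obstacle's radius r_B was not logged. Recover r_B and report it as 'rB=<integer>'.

m = -6800
d = (21, 2);  v_rel = (0, 5),  |v_rel|² = 25
v_rel×d = (0)·(2) − (5)·(21) = -105
since m = R²·25 − (-105)²:  R² = (11025 + -6800) / 25 = 169
R = √169 = 13  ⇒  r_B = 13 − 8 = 5

rB=5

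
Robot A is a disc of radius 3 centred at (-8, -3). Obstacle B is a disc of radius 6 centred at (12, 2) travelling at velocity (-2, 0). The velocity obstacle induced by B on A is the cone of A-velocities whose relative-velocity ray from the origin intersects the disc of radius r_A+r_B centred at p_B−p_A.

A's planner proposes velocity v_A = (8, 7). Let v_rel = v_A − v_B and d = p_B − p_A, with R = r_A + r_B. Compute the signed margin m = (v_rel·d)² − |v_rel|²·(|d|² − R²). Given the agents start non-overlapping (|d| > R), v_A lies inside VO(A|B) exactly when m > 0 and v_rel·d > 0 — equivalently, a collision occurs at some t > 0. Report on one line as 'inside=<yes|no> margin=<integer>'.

d = (20, 5),  |d|² = 425;  R = 3+6 = 9,  c = 425−9² = 344
v_rel = (10, 7),  |v_rel|² = 149;  v_rel·d = (10)·(20) + (7)·(5) = 235
149·t² − 470·t + 344 = 0  ⇒  m = 235² − 149·344 = 3969
m = 3969 > 0,  v_rel·d = 235 > 0  ⇒  inside

inside=yes margin=3969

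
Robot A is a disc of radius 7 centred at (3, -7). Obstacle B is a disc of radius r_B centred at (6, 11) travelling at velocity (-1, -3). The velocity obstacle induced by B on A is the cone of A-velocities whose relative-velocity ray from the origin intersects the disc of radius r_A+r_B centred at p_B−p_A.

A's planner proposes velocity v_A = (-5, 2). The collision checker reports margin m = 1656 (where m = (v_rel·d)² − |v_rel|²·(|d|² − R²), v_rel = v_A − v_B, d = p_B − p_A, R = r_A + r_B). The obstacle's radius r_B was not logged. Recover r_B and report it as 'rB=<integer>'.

m = 1656
d = (3, 18);  v_rel = (-4, 5),  |v_rel|² = 41
v_rel×d = (-4)·(18) − (5)·(3) = -87
since m = R²·41 − (-87)²:  R² = (7569 + 1656) / 41 = 225
R = √225 = 15  ⇒  r_B = 15 − 7 = 8

rB=8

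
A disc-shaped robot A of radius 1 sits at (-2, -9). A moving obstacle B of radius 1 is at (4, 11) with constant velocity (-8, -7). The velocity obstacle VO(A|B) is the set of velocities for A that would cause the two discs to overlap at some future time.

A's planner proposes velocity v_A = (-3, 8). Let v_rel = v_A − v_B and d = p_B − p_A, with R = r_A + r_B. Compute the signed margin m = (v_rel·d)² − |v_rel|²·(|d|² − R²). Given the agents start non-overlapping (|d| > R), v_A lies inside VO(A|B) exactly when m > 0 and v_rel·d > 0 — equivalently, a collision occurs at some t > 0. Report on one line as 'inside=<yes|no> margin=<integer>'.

d = (6, 20),  |d|² = 436;  R = 1+1 = 2,  c = 436−2² = 432
v_rel = (5, 15),  |v_rel|² = 250;  v_rel·d = (5)·(6) + (15)·(20) = 330
250·t² − 660·t + 432 = 0  ⇒  m = 330² − 250·432 = 900
m = 900 > 0,  v_rel·d = 330 > 0  ⇒  inside

inside=yes margin=900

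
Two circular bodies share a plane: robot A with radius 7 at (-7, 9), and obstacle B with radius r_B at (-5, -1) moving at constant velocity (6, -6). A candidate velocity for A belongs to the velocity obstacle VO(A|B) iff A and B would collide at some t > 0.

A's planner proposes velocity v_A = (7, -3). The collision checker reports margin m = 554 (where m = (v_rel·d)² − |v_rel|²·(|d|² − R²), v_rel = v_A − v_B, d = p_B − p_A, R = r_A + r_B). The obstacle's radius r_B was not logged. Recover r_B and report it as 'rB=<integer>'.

m = 554
d = (2, -10);  v_rel = (1, 3),  |v_rel|² = 10
v_rel×d = (1)·(-10) − (3)·(2) = -16
since m = R²·10 − (-16)²:  R² = (256 + 554) / 10 = 81
R = √81 = 9  ⇒  r_B = 9 − 7 = 2

rB=2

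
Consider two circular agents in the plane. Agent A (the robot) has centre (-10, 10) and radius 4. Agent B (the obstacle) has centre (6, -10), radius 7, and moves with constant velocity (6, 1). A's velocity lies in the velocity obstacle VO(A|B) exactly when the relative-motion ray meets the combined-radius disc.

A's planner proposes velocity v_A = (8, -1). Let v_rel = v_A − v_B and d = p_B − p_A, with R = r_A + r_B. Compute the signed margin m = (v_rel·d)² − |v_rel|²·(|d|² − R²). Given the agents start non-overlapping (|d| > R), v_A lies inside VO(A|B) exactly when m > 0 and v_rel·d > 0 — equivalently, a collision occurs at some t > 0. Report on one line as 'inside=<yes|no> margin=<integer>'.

d = (16, -20),  |d|² = 656;  R = 4+7 = 11,  c = 656−11² = 535
v_rel = (2, -2),  |v_rel|² = 8;  v_rel·d = (2)·(16) + (-2)·(-20) = 72
8·t² − 144·t + 535 = 0  ⇒  m = 72² − 8·535 = 904
m = 904 > 0,  v_rel·d = 72 > 0  ⇒  inside

inside=yes margin=904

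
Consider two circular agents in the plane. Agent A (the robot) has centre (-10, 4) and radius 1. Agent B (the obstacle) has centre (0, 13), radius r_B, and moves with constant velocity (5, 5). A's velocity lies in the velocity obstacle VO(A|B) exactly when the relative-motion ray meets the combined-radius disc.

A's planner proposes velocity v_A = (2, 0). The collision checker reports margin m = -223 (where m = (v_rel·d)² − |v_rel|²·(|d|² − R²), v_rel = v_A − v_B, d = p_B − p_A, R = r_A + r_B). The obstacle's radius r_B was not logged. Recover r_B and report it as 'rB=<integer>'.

m = -223
d = (10, 9);  v_rel = (-3, -5),  |v_rel|² = 34
v_rel×d = (-3)·(9) − (-5)·(10) = 23
since m = R²·34 − 23²:  R² = (529 + -223) / 34 = 9
R = √9 = 3  ⇒  r_B = 3 − 1 = 2

rB=2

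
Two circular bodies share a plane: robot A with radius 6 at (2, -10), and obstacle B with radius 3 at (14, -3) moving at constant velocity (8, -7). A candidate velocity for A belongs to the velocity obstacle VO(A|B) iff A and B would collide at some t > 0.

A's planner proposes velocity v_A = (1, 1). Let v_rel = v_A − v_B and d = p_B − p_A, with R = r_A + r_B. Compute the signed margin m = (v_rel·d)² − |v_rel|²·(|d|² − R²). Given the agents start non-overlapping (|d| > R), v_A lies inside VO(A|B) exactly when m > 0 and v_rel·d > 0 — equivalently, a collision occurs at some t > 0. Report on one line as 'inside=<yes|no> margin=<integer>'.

d = (12, 7),  |d|² = 193;  R = 6+3 = 9,  c = 193−9² = 112
v_rel = (-7, 8),  |v_rel|² = 113;  v_rel·d = (-7)·(12) + (8)·(7) = -28
113·t² + 56·t + 112 = 0  ⇒  m = (-28)² − 113·112 = -11872
m = -11872 < 0,  v_rel·d = -28 < 0  ⇒  outside

inside=no margin=-11872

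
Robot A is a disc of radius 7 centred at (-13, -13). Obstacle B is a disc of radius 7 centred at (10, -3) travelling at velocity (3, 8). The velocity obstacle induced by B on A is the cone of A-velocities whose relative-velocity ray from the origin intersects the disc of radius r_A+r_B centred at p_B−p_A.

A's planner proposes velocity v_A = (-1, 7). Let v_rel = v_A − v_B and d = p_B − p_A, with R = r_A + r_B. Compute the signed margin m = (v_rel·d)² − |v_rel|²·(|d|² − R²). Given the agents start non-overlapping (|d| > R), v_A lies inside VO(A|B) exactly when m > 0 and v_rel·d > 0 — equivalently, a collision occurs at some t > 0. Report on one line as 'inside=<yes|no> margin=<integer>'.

d = (23, 10),  |d|² = 629;  R = 7+7 = 14,  c = 629−14² = 433
v_rel = (-4, -1),  |v_rel|² = 17;  v_rel·d = (-4)·(23) + (-1)·(10) = -102
17·t² + 204·t + 433 = 0  ⇒  m = (-102)² − 17·433 = 3043
m = 3043 > 0,  v_rel·d = -102 < 0  ⇒  outside

inside=no margin=3043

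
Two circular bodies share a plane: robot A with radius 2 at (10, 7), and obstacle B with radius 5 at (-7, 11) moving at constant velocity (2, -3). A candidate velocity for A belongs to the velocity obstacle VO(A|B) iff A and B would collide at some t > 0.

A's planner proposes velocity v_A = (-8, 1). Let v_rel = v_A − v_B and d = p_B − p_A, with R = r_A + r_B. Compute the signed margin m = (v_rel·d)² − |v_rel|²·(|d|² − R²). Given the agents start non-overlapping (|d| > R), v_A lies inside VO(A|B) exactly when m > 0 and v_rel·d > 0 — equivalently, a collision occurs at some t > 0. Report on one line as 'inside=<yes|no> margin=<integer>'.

d = (-17, 4),  |d|² = 305;  R = 2+5 = 7,  c = 305−7² = 256
v_rel = (-10, 4),  |v_rel|² = 116;  v_rel·d = (-10)·(-17) + (4)·(4) = 186
116·t² − 372·t + 256 = 0  ⇒  m = 186² − 116·256 = 4900
m = 4900 > 0,  v_rel·d = 186 > 0  ⇒  inside

inside=yes margin=4900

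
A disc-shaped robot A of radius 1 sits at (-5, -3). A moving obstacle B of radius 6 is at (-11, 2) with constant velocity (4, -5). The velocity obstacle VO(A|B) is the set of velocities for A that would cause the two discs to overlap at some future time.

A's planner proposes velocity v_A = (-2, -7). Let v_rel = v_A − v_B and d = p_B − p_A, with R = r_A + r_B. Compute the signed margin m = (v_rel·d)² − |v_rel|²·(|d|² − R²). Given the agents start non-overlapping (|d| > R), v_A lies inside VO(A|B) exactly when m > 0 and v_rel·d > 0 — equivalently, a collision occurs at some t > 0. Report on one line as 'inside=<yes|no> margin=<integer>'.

d = (-6, 5),  |d|² = 61;  R = 1+6 = 7,  c = 61−7² = 12
v_rel = (-6, -2),  |v_rel|² = 40;  v_rel·d = (-6)·(-6) + (-2)·(5) = 26
40·t² − 52·t + 12 = 0  ⇒  m = 26² − 40·12 = 196
m = 196 > 0,  v_rel·d = 26 > 0  ⇒  inside

inside=yes margin=196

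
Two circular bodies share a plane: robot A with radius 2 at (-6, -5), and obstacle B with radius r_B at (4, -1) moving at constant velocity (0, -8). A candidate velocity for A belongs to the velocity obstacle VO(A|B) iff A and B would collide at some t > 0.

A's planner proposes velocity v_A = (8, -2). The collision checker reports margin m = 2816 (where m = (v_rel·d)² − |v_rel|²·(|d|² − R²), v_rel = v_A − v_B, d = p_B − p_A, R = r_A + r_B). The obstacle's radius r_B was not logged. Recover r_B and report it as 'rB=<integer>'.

m = 2816
d = (10, 4);  v_rel = (8, 6),  |v_rel|² = 100
v_rel×d = (8)·(4) − (6)·(10) = -28
since m = R²·100 − (-28)²:  R² = (784 + 2816) / 100 = 36
R = √36 = 6  ⇒  r_B = 6 − 2 = 4

rB=4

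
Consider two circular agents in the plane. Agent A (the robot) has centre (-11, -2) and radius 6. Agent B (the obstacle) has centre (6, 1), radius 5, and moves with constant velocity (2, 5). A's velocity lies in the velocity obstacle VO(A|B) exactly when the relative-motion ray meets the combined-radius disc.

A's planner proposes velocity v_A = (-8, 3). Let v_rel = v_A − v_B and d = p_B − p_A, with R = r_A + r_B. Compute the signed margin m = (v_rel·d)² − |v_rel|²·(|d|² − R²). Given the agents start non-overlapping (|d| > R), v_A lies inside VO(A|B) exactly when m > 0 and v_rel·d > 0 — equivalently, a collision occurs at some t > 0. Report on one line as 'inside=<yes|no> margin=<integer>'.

d = (17, 3),  |d|² = 298;  R = 6+5 = 11,  c = 298−11² = 177
v_rel = (-10, -2),  |v_rel|² = 104;  v_rel·d = (-10)·(17) + (-2)·(3) = -176
104·t² + 352·t + 177 = 0  ⇒  m = (-176)² − 104·177 = 12568
m = 12568 > 0,  v_rel·d = -176 < 0  ⇒  outside

inside=no margin=12568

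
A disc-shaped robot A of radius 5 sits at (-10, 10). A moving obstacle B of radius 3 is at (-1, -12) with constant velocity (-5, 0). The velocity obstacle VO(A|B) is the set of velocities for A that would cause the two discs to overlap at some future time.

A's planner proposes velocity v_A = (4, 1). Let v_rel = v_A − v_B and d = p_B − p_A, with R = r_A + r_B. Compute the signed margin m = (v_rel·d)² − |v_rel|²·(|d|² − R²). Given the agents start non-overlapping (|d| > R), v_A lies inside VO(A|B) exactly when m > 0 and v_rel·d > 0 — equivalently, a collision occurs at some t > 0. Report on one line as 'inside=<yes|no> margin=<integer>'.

d = (9, -22),  |d|² = 565;  R = 5+3 = 8,  c = 565−8² = 501
v_rel = (9, 1),  |v_rel|² = 82;  v_rel·d = (9)·(9) + (1)·(-22) = 59
82·t² − 118·t + 501 = 0  ⇒  m = 59² − 82·501 = -37601
m = -37601 < 0,  v_rel·d = 59 > 0  ⇒  outside

inside=no margin=-37601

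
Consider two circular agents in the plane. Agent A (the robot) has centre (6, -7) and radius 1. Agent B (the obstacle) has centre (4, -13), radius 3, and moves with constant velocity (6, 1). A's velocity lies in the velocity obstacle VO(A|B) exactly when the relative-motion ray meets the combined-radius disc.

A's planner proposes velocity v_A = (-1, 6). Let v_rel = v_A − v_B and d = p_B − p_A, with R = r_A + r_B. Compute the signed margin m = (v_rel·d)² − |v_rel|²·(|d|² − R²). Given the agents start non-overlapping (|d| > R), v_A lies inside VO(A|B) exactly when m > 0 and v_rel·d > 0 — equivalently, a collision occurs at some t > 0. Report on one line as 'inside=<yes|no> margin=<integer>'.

d = (-2, -6),  |d|² = 40;  R = 1+3 = 4,  c = 40−4² = 24
v_rel = (-7, 5),  |v_rel|² = 74;  v_rel·d = (-7)·(-2) + (5)·(-6) = -16
74·t² + 32·t + 24 = 0  ⇒  m = (-16)² − 74·24 = -1520
m = -1520 < 0,  v_rel·d = -16 < 0  ⇒  outside

inside=no margin=-1520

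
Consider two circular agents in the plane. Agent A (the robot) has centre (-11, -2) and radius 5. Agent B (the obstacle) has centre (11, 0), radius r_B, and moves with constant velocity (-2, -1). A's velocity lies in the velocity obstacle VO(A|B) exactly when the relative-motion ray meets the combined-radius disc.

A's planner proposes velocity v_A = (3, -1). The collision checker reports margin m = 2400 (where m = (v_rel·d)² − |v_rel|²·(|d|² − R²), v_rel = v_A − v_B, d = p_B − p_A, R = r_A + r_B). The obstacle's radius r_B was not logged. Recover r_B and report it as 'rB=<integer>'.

m = 2400
d = (22, 2);  v_rel = (5, 0),  |v_rel|² = 25
v_rel×d = (5)·(2) − (0)·(22) = 10
since m = R²·25 − 10²:  R² = (100 + 2400) / 25 = 100
R = √100 = 10  ⇒  r_B = 10 − 5 = 5

rB=5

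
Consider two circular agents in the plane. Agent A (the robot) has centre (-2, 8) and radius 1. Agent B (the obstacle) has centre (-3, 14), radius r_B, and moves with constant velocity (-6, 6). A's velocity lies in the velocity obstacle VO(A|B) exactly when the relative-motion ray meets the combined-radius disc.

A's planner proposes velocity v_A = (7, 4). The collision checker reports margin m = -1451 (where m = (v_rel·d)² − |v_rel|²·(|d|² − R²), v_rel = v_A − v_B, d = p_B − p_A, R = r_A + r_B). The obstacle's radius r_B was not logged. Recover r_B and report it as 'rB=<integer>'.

m = -1451
d = (-1, 6);  v_rel = (13, -2),  |v_rel|² = 173
v_rel×d = (13)·(6) − (-2)·(-1) = 76
since m = R²·173 − 76²:  R² = (5776 + -1451) / 173 = 25
R = √25 = 5  ⇒  r_B = 5 − 1 = 4

rB=4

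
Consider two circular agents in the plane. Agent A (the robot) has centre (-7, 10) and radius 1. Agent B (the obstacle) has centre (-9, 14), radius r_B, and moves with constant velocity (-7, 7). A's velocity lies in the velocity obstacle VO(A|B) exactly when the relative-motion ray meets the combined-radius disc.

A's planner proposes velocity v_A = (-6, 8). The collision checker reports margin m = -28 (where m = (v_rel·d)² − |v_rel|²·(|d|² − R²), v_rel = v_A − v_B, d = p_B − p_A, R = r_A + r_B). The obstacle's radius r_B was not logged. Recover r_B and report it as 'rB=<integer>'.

m = -28
d = (-2, 4);  v_rel = (1, 1),  |v_rel|² = 2
v_rel×d = (1)·(4) − (1)·(-2) = 6
since m = R²·2 − 6²:  R² = (36 + -28) / 2 = 4
R = √4 = 2  ⇒  r_B = 2 − 1 = 1

rB=1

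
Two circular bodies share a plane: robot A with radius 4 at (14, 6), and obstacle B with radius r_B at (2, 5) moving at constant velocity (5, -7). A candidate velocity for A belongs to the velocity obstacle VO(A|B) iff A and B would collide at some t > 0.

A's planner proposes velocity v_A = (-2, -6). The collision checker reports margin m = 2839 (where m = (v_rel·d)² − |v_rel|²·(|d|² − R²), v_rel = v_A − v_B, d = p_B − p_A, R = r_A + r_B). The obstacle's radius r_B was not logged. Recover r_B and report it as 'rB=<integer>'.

m = 2839
d = (-12, -1);  v_rel = (-7, 1),  |v_rel|² = 50
v_rel×d = (-7)·(-1) − (1)·(-12) = 19
since m = R²·50 − 19²:  R² = (361 + 2839) / 50 = 64
R = √64 = 8  ⇒  r_B = 8 − 4 = 4

rB=4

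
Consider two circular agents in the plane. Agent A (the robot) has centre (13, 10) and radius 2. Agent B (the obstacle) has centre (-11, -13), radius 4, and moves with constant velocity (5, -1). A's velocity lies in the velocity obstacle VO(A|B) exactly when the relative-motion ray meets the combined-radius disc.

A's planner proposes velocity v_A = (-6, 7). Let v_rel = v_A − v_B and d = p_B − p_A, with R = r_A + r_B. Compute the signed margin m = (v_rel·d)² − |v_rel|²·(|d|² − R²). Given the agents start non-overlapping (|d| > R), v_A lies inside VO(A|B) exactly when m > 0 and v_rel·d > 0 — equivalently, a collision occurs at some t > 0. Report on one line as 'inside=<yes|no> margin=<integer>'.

d = (-24, -23),  |d|² = 1105;  R = 2+4 = 6,  c = 1105−6² = 1069
v_rel = (-11, 8),  |v_rel|² = 185;  v_rel·d = (-11)·(-24) + (8)·(-23) = 80
185·t² − 160·t + 1069 = 0  ⇒  m = 80² − 185·1069 = -191365
m = -191365 < 0,  v_rel·d = 80 > 0  ⇒  outside

inside=no margin=-191365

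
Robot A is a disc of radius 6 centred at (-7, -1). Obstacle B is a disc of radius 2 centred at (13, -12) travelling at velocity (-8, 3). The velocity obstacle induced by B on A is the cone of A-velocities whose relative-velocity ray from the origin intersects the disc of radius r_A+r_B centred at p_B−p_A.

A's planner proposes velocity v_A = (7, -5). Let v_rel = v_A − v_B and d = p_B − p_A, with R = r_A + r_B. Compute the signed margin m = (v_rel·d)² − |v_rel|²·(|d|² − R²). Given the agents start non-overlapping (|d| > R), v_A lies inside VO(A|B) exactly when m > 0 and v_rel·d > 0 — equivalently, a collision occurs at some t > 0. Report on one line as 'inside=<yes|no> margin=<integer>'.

d = (20, -11),  |d|² = 521;  R = 6+2 = 8,  c = 521−8² = 457
v_rel = (15, -8),  |v_rel|² = 289;  v_rel·d = (15)·(20) + (-8)·(-11) = 388
289·t² − 776·t + 457 = 0  ⇒  m = 388² − 289·457 = 18471
m = 18471 > 0,  v_rel·d = 388 > 0  ⇒  inside

inside=yes margin=18471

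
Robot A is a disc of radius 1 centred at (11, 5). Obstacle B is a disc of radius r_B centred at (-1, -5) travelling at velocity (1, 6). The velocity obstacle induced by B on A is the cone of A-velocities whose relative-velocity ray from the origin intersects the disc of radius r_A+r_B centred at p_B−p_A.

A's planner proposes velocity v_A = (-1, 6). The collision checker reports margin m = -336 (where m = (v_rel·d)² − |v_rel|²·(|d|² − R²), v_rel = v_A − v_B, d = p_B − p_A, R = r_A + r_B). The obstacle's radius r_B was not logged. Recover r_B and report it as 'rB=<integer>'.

m = -336
d = (-12, -10);  v_rel = (-2, 0),  |v_rel|² = 4
v_rel×d = (-2)·(-10) − (0)·(-12) = 20
since m = R²·4 − 20²:  R² = (400 + -336) / 4 = 16
R = √16 = 4  ⇒  r_B = 4 − 1 = 3

rB=3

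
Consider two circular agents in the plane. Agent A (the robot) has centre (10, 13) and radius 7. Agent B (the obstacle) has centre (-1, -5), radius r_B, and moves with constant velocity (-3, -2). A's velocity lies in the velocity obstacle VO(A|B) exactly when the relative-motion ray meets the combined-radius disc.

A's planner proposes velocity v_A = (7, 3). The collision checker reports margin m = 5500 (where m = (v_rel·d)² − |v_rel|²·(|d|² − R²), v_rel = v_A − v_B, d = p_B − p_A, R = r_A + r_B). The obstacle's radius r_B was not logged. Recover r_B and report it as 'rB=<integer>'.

m = 5500
d = (-11, -18);  v_rel = (10, 5),  |v_rel|² = 125
v_rel×d = (10)·(-18) − (5)·(-11) = -125
since m = R²·125 − (-125)²:  R² = (15625 + 5500) / 125 = 169
R = √169 = 13  ⇒  r_B = 13 − 7 = 6

rB=6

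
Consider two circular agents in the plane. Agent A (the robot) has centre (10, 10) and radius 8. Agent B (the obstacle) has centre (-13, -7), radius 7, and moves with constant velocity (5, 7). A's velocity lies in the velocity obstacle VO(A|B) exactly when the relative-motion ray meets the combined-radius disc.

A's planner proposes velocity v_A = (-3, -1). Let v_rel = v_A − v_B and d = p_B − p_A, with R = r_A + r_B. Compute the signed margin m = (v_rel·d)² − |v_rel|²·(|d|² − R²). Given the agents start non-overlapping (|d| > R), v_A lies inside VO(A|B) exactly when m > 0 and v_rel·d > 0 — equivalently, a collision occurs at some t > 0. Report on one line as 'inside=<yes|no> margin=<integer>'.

d = (-23, -17),  |d|² = 818;  R = 8+7 = 15,  c = 818−15² = 593
v_rel = (-8, -8),  |v_rel|² = 128;  v_rel·d = (-8)·(-23) + (-8)·(-17) = 320
128·t² − 640·t + 593 = 0  ⇒  m = 320² − 128·593 = 26496
m = 26496 > 0,  v_rel·d = 320 > 0  ⇒  inside

inside=yes margin=26496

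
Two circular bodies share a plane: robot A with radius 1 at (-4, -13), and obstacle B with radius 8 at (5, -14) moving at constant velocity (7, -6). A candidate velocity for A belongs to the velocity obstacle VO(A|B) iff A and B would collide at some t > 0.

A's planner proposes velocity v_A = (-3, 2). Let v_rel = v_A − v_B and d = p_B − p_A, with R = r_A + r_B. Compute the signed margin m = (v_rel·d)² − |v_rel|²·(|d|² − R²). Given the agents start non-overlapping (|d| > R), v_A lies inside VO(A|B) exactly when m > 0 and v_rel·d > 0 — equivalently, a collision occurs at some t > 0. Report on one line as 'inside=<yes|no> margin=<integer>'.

d = (9, -1),  |d|² = 82;  R = 1+8 = 9,  c = 82−9² = 1
v_rel = (-10, 8),  |v_rel|² = 164;  v_rel·d = (-10)·(9) + (8)·(-1) = -98
164·t² + 196·t + 1 = 0  ⇒  m = (-98)² − 164·1 = 9440
m = 9440 > 0,  v_rel·d = -98 < 0  ⇒  outside

inside=no margin=9440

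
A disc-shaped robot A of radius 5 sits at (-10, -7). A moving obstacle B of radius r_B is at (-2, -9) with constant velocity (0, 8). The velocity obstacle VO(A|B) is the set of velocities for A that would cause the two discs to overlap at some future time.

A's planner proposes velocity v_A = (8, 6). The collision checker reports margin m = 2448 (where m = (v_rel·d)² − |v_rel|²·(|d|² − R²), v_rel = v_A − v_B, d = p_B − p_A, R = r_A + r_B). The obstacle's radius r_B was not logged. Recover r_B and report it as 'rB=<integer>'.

m = 2448
d = (8, -2);  v_rel = (8, -2),  |v_rel|² = 68
v_rel×d = (8)·(-2) − (-2)·(8) = 0
since m = R²·68 − 0²:  R² = (0 + 2448) / 68 = 36
R = √36 = 6  ⇒  r_B = 6 − 5 = 1

rB=1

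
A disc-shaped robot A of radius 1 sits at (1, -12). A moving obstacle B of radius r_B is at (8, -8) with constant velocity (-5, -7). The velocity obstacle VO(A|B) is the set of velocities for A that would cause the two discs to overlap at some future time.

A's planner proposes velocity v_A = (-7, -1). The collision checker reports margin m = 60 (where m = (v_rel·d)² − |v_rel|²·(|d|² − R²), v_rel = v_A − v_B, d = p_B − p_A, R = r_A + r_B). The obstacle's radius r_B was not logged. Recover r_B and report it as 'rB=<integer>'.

m = 60
d = (7, 4);  v_rel = (-2, 6),  |v_rel|² = 40
v_rel×d = (-2)·(4) − (6)·(7) = -50
since m = R²·40 − (-50)²:  R² = (2500 + 60) / 40 = 64
R = √64 = 8  ⇒  r_B = 8 − 1 = 7

rB=7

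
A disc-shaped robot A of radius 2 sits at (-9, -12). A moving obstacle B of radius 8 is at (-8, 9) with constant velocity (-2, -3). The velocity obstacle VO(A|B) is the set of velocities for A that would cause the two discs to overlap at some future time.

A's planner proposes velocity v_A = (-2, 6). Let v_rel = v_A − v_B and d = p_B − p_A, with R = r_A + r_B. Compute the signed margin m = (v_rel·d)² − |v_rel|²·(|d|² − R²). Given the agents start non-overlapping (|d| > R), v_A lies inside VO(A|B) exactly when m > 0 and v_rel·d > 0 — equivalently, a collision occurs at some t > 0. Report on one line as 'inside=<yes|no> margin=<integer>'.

d = (1, 21),  |d|² = 442;  R = 2+8 = 10,  c = 442−10² = 342
v_rel = (0, 9),  |v_rel|² = 81;  v_rel·d = (0)·(1) + (9)·(21) = 189
81·t² − 378·t + 342 = 0  ⇒  m = 189² − 81·342 = 8019
m = 8019 > 0,  v_rel·d = 189 > 0  ⇒  inside

inside=yes margin=8019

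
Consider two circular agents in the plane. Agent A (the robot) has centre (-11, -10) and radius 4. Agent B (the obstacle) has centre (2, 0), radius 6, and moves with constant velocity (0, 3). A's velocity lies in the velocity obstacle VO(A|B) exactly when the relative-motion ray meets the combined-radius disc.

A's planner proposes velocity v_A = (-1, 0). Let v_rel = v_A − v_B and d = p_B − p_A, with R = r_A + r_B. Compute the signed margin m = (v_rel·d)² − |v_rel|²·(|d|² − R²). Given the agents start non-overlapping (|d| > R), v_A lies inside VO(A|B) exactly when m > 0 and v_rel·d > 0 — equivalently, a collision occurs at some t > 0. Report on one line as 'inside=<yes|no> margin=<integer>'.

d = (13, 10),  |d|² = 269;  R = 4+6 = 10,  c = 269−10² = 169
v_rel = (-1, -3),  |v_rel|² = 10;  v_rel·d = (-1)·(13) + (-3)·(10) = -43
10·t² + 86·t + 169 = 0  ⇒  m = (-43)² − 10·169 = 159
m = 159 > 0,  v_rel·d = -43 < 0  ⇒  outside

inside=no margin=159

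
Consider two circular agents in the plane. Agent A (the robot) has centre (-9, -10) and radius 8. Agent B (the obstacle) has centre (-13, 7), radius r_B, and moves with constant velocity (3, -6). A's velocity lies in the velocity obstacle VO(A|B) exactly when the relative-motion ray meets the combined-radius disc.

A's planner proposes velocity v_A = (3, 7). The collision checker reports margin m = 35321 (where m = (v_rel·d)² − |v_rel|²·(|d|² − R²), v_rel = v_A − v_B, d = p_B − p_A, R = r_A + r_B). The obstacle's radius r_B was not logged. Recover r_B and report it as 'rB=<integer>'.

m = 35321
d = (-4, 17);  v_rel = (0, 13),  |v_rel|² = 169
v_rel×d = (0)·(17) − (13)·(-4) = 52
since m = R²·169 − 52²:  R² = (2704 + 35321) / 169 = 225
R = √225 = 15  ⇒  r_B = 15 − 8 = 7

rB=7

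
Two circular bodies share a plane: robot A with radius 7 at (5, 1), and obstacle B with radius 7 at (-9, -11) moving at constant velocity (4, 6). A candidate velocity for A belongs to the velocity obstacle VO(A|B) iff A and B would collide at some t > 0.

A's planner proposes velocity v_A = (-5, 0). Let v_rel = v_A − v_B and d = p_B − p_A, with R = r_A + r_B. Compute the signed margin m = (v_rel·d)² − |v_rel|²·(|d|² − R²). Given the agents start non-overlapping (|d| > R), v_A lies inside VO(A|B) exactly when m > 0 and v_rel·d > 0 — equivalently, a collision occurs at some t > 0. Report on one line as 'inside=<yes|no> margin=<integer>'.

d = (-14, -12),  |d|² = 340;  R = 7+7 = 14,  c = 340−14² = 144
v_rel = (-9, -6),  |v_rel|² = 117;  v_rel·d = (-9)·(-14) + (-6)·(-12) = 198
117·t² − 396·t + 144 = 0  ⇒  m = 198² − 117·144 = 22356
m = 22356 > 0,  v_rel·d = 198 > 0  ⇒  inside

inside=yes margin=22356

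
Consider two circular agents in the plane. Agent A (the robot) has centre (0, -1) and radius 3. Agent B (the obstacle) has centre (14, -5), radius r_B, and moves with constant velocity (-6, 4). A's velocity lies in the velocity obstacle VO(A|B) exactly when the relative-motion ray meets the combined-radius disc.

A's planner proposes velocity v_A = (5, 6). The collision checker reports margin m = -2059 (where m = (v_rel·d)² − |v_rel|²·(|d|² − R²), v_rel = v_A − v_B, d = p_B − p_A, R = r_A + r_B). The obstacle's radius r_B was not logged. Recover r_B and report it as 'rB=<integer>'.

m = -2059
d = (14, -4);  v_rel = (11, 2),  |v_rel|² = 125
v_rel×d = (11)·(-4) − (2)·(14) = -72
since m = R²·125 − (-72)²:  R² = (5184 + -2059) / 125 = 25
R = √25 = 5  ⇒  r_B = 5 − 3 = 2

rB=2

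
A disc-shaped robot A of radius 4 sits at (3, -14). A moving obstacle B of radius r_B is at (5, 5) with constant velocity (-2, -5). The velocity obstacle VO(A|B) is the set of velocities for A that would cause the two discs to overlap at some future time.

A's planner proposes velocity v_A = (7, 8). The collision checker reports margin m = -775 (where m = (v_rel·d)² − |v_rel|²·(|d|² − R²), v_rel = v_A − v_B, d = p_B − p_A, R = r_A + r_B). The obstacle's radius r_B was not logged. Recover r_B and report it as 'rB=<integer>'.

m = -775
d = (2, 19);  v_rel = (9, 13),  |v_rel|² = 250
v_rel×d = (9)·(19) − (13)·(2) = 145
since m = R²·250 − 145²:  R² = (21025 + -775) / 250 = 81
R = √81 = 9  ⇒  r_B = 9 − 4 = 5

rB=5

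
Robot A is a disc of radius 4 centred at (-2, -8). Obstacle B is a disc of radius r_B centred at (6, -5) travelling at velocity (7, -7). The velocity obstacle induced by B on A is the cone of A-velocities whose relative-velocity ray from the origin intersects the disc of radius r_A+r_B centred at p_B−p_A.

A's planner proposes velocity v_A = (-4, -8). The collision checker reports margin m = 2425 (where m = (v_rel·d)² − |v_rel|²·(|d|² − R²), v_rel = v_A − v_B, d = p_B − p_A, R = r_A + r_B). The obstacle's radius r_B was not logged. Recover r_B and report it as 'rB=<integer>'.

m = 2425
d = (8, 3);  v_rel = (-11, -1),  |v_rel|² = 122
v_rel×d = (-11)·(3) − (-1)·(8) = -25
since m = R²·122 − (-25)²:  R² = (625 + 2425) / 122 = 25
R = √25 = 5  ⇒  r_B = 5 − 4 = 1

rB=1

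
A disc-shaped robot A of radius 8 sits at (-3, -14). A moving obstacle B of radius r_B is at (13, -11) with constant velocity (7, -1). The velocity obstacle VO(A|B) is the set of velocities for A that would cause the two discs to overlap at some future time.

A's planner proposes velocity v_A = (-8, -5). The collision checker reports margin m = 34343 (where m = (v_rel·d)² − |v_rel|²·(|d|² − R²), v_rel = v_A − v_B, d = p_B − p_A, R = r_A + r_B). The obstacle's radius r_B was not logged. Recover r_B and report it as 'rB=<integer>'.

m = 34343
d = (16, 3);  v_rel = (-15, -4),  |v_rel|² = 241
v_rel×d = (-15)·(3) − (-4)·(16) = 19
since m = R²·241 − 19²:  R² = (361 + 34343) / 241 = 144
R = √144 = 12  ⇒  r_B = 12 − 8 = 4

rB=4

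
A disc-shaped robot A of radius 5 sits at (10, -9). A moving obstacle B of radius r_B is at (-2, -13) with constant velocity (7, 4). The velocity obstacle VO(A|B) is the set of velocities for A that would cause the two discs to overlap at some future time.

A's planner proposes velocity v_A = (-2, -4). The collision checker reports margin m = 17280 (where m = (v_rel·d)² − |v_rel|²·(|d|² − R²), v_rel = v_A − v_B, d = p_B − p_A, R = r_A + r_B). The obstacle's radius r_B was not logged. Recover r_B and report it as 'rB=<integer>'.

m = 17280
d = (-12, -4);  v_rel = (-9, -8),  |v_rel|² = 145
v_rel×d = (-9)·(-4) − (-8)·(-12) = -60
since m = R²·145 − (-60)²:  R² = (3600 + 17280) / 145 = 144
R = √144 = 12  ⇒  r_B = 12 − 5 = 7

rB=7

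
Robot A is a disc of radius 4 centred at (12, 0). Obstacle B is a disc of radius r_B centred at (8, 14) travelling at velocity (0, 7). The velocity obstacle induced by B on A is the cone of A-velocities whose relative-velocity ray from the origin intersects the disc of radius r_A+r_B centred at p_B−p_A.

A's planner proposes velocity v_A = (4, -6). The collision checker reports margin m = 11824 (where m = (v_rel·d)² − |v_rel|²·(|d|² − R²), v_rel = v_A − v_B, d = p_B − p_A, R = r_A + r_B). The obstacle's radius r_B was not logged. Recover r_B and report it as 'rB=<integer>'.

m = 11824
d = (-4, 14);  v_rel = (4, -13),  |v_rel|² = 185
v_rel×d = (4)·(14) − (-13)·(-4) = 4
since m = R²·185 − 4²:  R² = (16 + 11824) / 185 = 64
R = √64 = 8  ⇒  r_B = 8 − 4 = 4

rB=4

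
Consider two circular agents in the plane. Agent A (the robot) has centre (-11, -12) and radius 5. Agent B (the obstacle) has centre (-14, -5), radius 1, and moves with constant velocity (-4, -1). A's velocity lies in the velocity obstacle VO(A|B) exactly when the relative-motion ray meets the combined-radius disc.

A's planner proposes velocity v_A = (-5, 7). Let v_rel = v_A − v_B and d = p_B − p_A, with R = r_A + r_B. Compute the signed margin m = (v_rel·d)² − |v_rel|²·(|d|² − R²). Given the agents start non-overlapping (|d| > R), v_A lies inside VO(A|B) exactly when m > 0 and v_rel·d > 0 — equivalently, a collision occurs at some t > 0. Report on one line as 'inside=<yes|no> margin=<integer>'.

d = (-3, 7),  |d|² = 58;  R = 5+1 = 6,  c = 58−6² = 22
v_rel = (-1, 8),  |v_rel|² = 65;  v_rel·d = (-1)·(-3) + (8)·(7) = 59
65·t² − 118·t + 22 = 0  ⇒  m = 59² − 65·22 = 2051
m = 2051 > 0,  v_rel·d = 59 > 0  ⇒  inside

inside=yes margin=2051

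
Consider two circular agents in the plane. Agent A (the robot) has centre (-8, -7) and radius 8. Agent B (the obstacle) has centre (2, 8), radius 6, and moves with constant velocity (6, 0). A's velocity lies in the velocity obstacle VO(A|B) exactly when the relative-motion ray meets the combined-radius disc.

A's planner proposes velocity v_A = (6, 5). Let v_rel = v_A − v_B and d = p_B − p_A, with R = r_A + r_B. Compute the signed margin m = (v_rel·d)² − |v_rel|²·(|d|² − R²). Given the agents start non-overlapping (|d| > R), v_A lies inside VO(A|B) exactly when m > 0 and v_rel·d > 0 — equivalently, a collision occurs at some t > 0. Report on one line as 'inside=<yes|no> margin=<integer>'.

d = (10, 15),  |d|² = 325;  R = 8+6 = 14,  c = 325−14² = 129
v_rel = (0, 5),  |v_rel|² = 25;  v_rel·d = (0)·(10) + (5)·(15) = 75
25·t² − 150·t + 129 = 0  ⇒  m = 75² − 25·129 = 2400
m = 2400 > 0,  v_rel·d = 75 > 0  ⇒  inside

inside=yes margin=2400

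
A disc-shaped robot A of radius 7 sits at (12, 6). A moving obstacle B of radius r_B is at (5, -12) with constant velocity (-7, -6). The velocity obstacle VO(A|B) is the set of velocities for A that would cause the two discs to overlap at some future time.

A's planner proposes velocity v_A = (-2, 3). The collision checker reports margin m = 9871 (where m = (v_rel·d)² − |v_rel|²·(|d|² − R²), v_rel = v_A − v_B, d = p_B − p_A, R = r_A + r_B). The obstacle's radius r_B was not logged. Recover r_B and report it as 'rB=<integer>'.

m = 9871
d = (-7, -18);  v_rel = (5, 9),  |v_rel|² = 106
v_rel×d = (5)·(-18) − (9)·(-7) = -27
since m = R²·106 − (-27)²:  R² = (729 + 9871) / 106 = 100
R = √100 = 10  ⇒  r_B = 10 − 7 = 3

rB=3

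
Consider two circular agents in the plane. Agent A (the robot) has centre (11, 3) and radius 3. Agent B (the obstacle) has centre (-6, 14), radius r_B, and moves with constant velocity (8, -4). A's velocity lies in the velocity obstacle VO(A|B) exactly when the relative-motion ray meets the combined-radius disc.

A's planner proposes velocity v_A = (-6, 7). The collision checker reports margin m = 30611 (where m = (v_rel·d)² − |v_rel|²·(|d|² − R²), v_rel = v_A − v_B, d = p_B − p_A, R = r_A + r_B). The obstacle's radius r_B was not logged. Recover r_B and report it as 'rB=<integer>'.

m = 30611
d = (-17, 11);  v_rel = (-14, 11),  |v_rel|² = 317
v_rel×d = (-14)·(11) − (11)·(-17) = 33
since m = R²·317 − 33²:  R² = (1089 + 30611) / 317 = 100
R = √100 = 10  ⇒  r_B = 10 − 3 = 7

rB=7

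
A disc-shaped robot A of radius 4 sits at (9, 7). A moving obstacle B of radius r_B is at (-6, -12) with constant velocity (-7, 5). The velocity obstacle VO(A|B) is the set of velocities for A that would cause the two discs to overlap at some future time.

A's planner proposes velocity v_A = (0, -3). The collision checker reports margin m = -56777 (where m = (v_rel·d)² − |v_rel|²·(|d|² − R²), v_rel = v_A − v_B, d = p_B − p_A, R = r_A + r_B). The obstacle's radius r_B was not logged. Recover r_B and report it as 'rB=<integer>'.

m = -56777
d = (-15, -19);  v_rel = (7, -8),  |v_rel|² = 113
v_rel×d = (7)·(-19) − (-8)·(-15) = -253
since m = R²·113 − (-253)²:  R² = (64009 + -56777) / 113 = 64
R = √64 = 8  ⇒  r_B = 8 − 4 = 4

rB=4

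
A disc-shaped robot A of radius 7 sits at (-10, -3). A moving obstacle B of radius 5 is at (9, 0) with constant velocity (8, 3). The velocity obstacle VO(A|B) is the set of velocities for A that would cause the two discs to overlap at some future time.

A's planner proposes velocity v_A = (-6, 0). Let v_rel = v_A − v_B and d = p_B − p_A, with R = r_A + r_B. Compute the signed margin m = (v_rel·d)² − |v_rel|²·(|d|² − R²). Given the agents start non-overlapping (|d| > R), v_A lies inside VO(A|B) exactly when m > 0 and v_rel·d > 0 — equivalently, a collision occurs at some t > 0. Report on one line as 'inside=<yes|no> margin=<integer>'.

d = (19, 3),  |d|² = 370;  R = 7+5 = 12,  c = 370−12² = 226
v_rel = (-14, -3),  |v_rel|² = 205;  v_rel·d = (-14)·(19) + (-3)·(3) = -275
205·t² + 550·t + 226 = 0  ⇒  m = (-275)² − 205·226 = 29295
m = 29295 > 0,  v_rel·d = -275 < 0  ⇒  outside

inside=no margin=29295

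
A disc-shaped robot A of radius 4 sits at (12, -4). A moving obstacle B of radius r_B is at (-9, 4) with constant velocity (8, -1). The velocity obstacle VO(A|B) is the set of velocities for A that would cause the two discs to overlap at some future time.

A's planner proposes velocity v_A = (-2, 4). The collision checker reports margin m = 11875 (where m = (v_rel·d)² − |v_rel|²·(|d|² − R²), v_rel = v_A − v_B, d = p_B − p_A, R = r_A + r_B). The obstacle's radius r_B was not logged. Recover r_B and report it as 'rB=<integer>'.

m = 11875
d = (-21, 8);  v_rel = (-10, 5),  |v_rel|² = 125
v_rel×d = (-10)·(8) − (5)·(-21) = 25
since m = R²·125 − 25²:  R² = (625 + 11875) / 125 = 100
R = √100 = 10  ⇒  r_B = 10 − 4 = 6

rB=6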